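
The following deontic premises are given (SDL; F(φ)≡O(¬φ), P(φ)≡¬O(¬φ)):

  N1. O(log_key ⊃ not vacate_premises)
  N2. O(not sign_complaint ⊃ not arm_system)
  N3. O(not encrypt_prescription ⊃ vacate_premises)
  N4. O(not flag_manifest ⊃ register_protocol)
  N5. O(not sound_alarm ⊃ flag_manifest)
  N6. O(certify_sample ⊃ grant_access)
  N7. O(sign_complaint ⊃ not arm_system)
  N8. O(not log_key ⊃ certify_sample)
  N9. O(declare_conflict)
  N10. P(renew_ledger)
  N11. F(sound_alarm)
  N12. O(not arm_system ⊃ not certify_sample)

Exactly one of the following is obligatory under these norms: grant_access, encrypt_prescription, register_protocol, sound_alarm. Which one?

Premises 7 and 2 are O(sign_complaint ⊃ not arm_system) and O(not sign_complaint ⊃ not arm_system); every ideal world satisfies sign_complaint or not sign_complaint, so in either case not arm_system holds — hence O(not arm_system).
From O(not arm_system) and premise 12, O(not arm_system ⊃ not certify_sample), we obtain O(not certify_sample).
Premise 8, O(not log_key ⊃ certify_sample), contraposes to O(not certify_sample ⊃ log_key); with O(not certify_sample) we get O(log_key).
Premise 1 is O(log_key ⊃ not vacate_premises); since O(log_key), deontic closure gives O(not vacate_premises).
The contrapositive of premise 3 (O(not encrypt_prescription ⊃ vacate_premises)) is O(not vacate_premises ⊃ encrypt_prescription), and O(not vacate_premises) is already established, so O(encrypt_prescription).
So O(encrypt_prescription) holds — encrypt_prescription is obligatory. None of the other listed options is made obligatory by any chain of premises.

encrypt_prescription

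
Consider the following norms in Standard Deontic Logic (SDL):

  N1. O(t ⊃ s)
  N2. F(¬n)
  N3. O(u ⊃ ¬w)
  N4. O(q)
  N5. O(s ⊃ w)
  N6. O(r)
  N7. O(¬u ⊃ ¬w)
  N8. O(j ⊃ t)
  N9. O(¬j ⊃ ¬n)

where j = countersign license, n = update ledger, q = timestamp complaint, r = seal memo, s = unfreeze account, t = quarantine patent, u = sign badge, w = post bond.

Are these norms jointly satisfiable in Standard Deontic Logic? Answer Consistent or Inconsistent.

Inconsistent

By case analysis on ¬u: premise 7 gives O(¬u ⊃ ¬w) and premise 3 gives O(u ⊃ ¬w), so O(¬w) either way.
The contrapositive of premise 5 (O(s ⊃ w)) is O(¬w ⊃ ¬s), and O(¬w) is already established, so O(¬s).
Premise 1, O(t ⊃ s), contraposes to O(¬s ⊃ ¬t); with O(¬s) we get O(¬t).
The contrapositive of premise 8 (O(j ⊃ t)) is O(¬t ⊃ ¬j), and O(¬t) is already established, so O(¬j).
With premise 9, O(¬j ⊃ ¬n), the K-axiom yields O(¬n).
Yet premise 2 is F(¬n), i.e. O(n).
We now have both O(¬n) and O(n) — n is simultaneously obligatory and forbidden, violating the D-axiom.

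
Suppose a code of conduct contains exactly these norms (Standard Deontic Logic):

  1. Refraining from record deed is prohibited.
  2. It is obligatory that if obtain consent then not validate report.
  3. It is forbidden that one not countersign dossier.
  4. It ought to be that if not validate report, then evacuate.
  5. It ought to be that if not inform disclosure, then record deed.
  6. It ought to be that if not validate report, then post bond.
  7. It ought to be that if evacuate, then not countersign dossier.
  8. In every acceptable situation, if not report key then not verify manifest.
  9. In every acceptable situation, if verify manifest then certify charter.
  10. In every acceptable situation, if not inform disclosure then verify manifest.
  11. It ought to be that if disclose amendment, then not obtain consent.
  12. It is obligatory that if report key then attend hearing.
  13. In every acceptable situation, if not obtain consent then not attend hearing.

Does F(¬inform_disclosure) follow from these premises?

Yes

Premise 3 is F(¬countersign_dossier), i.e. O(countersign_dossier).
Premise 7 is O(evacuate → ¬countersign_dossier); contrapositively O(countersign_dossier → ¬evacuate). Since O(countersign_dossier) holds, K gives O(¬evacuate).
Premise 4 is O(¬validate_report → evacuate); contrapositively O(¬evacuate → validate_report). Since O(¬evacuate) holds, K gives O(validate_report).
Premise 2, O(obtain_consent → ¬validate_report), contraposes to O(validate_report → ¬obtain_consent); with O(validate_report) we get O(¬obtain_consent).
Applying K to premise 13 (O(¬obtain_consent → ¬attend_hearing)) and O(¬obtain_consent) yields O(¬attend_hearing).
The contrapositive of premise 12 (O(report_key → attend_hearing)) is O(¬attend_hearing → ¬report_key), and O(¬attend_hearing) is already established, so O(¬report_key).
From O(¬report_key) and premise 8, O(¬report_key → ¬verify_manifest), we obtain O(¬verify_manifest).
Premise 10 is O(¬inform_disclosure → verify_manifest); contrapositively O(¬verify_manifest → inform_disclosure). Since O(¬verify_manifest) holds, K gives O(inform_disclosure).
Premises 1, 5, 6, 9, 11 do not contribute to this derivation.
So O(inform_disclosure) holds, i.e. F(¬inform_disclosure). The claim follows.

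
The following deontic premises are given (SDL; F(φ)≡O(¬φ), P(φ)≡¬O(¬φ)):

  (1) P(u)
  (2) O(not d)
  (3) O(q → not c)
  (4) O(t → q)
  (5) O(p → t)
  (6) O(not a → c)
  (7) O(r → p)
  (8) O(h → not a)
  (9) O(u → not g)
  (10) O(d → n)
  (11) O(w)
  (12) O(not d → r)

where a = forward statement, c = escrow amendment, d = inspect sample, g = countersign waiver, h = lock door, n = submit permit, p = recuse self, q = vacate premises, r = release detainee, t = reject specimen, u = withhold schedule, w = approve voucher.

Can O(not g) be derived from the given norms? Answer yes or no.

Premise 9 is O(u → not g), but O(u) is not derivable from the premises (the permission P(u) asserts only not O(not u), not O(u)), so it does not yield O(not g).
No other premise forces O(not g). An ideal world satisfying every premise can still have not g false, so O(not g) is not derivable.

No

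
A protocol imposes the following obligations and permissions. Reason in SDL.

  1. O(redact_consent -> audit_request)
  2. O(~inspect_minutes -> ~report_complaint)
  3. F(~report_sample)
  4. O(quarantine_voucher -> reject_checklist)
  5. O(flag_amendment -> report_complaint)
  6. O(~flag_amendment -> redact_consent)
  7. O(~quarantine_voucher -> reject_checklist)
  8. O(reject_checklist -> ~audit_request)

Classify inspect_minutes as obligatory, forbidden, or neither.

Premises 7 and 4 are O(~quarantine_voucher -> reject_checklist) and O(quarantine_voucher -> reject_checklist); every ideal world satisfies ~quarantine_voucher or quarantine_voucher, so in either case reject_checklist holds — hence O(reject_checklist).
Applying K to premise 8 (O(reject_checklist -> ~audit_request)) and O(reject_checklist) yields O(~audit_request).
Premise 1, O(redact_consent -> audit_request), contraposes to O(~audit_request -> ~redact_consent); with O(~audit_request) we get O(~redact_consent).
The contrapositive of premise 6 (O(~flag_amendment -> redact_consent)) is O(~redact_consent -> flag_amendment), and O(~redact_consent) is already established, so O(flag_amendment).
With premise 5, O(flag_amendment -> report_complaint), the K-axiom yields O(report_complaint).
Premise 2 is O(~inspect_minutes -> ~report_complaint); contrapositively O(report_complaint -> inspect_minutes). Since O(report_complaint) holds, K gives O(inspect_minutes).
Premise 3 does not contribute to this derivation.
Hence inspect_minutes is obligatory.

Obligatory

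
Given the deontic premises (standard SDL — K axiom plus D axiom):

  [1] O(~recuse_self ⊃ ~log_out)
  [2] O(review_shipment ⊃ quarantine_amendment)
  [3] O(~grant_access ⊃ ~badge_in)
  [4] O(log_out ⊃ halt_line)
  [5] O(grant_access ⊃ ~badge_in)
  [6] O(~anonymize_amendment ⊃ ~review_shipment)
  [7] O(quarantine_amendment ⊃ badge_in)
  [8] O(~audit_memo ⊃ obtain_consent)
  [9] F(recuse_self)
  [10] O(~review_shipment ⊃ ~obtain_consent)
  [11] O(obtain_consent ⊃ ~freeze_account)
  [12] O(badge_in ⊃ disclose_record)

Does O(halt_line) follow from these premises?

Premise 4 is O(log_out ⊃ halt_line), but O(log_out) is not derivable from the premises, so it does not yield O(halt_line).
No other premise forces O(halt_line). An ideal world satisfying every premise can still have halt_line false, so O(halt_line) is not derivable.

No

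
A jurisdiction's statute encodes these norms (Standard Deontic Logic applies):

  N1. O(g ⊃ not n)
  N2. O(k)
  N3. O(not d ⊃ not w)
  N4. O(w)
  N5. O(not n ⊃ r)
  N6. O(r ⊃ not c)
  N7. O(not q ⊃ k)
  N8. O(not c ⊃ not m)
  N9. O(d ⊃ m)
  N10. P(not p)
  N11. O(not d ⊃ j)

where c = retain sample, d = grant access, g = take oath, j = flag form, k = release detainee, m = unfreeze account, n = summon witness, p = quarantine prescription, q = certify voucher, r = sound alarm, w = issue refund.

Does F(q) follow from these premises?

Premise 7 is O(not q ⊃ k); even if O(k) held, inferring O(not q) would be affirming the consequent — invalid.
No other premise forces O(not q). An ideal world satisfying every premise can still have q true, so F(q) is not derivable.

No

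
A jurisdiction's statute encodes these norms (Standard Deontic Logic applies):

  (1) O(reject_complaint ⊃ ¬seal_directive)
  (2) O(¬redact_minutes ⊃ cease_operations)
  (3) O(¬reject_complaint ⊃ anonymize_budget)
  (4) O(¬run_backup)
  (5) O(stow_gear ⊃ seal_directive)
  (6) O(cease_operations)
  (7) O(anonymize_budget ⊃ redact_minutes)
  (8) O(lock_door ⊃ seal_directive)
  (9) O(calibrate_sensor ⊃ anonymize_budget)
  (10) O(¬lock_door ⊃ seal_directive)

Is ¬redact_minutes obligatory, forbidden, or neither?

Premises 8 and 10 are O(lock_door ⊃ seal_directive) and O(¬lock_door ⊃ seal_directive); every ideal world satisfies lock_door or ¬lock_door, so in either case seal_directive holds — hence O(seal_directive).
Premise 1 is O(reject_complaint ⊃ ¬seal_directive); contrapositively O(seal_directive ⊃ ¬reject_complaint). Since O(seal_directive) holds, K gives O(¬reject_complaint).
From O(¬reject_complaint) and premise 3, O(¬reject_complaint ⊃ anonymize_budget), we obtain O(anonymize_budget).
From O(anonymize_budget) and premise 7, O(anonymize_budget ⊃ redact_minutes), we obtain O(redact_minutes).
Premises 2, 4, 5, 6, 9 do not contribute to this derivation.
Thus O(redact_minutes), which is F(¬redact_minutes): ¬redact_minutes is forbidden.

Forbidden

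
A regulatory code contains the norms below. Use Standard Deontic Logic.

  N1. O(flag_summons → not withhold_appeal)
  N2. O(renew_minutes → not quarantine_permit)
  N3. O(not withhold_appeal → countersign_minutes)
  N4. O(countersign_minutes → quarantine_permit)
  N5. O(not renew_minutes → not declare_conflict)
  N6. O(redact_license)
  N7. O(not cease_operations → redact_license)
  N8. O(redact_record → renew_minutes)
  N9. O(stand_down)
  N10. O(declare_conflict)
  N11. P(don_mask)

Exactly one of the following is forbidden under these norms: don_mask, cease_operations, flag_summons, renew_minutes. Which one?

From premise 10 we have O(declare_conflict).
Premise 5, O(not renew_minutes → not declare_conflict), contraposes to O(declare_conflict → renew_minutes); with O(declare_conflict) we get O(renew_minutes).
Premise 2 is O(renew_minutes → not quarantine_permit); since O(renew_minutes), deontic closure gives O(not quarantine_permit).
The contrapositive of premise 4 (O(countersign_minutes → quarantine_permit)) is O(not quarantine_permit → not countersign_minutes), and O(not quarantine_permit) is already established, so O(not countersign_minutes).
Premise 3, O(not withhold_appeal → countersign_minutes), contraposes to O(not countersign_minutes → withhold_appeal); with O(not countersign_minutes) we get O(withhold_appeal).
Premise 1 is O(flag_summons → not withhold_appeal); contrapositively O(withhold_appeal → not flag_summons). Since O(withhold_appeal) holds, K gives O(not flag_summons).
So O(not flag_summons) holds, i.e. flag_summons is forbidden. None of the other listed options is forbidden under the premises.

flag_summons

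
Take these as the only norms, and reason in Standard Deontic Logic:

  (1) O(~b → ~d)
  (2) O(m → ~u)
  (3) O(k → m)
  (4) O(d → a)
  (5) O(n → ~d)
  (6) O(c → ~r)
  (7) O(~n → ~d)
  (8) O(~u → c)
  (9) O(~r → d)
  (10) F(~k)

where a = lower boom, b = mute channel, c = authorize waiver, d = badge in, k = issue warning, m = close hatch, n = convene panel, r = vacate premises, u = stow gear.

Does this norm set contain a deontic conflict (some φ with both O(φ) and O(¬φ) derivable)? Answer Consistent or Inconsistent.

Inconsistent

Premises 5 and 7 cover both cases: O(n → ~d) and O(~n → ~d). Since n ∨ ~n is a tautology, O(~d) follows.
Premise 9, O(~r → d), contraposes to O(~d → r); with O(~d) we get O(r).
Premise 6, O(c → ~r), contraposes to O(r → ~c); with O(r) we get O(~c).
The contrapositive of premise 8 (O(~u → c)) is O(~c → u), and O(~c) is already established, so O(u).
The contrapositive of premise 2 (O(m → ~u)) is O(u → ~m), and O(u) is already established, so O(~m).
Premise 3 is O(k → m); contrapositively O(~m → ~k). Since O(~m) holds, K gives O(~k).
Yet premise 10 is F(~k), i.e. O(k).
We now have both O(~k) and O(k) — k is simultaneously obligatory and forbidden, violating the D-axiom.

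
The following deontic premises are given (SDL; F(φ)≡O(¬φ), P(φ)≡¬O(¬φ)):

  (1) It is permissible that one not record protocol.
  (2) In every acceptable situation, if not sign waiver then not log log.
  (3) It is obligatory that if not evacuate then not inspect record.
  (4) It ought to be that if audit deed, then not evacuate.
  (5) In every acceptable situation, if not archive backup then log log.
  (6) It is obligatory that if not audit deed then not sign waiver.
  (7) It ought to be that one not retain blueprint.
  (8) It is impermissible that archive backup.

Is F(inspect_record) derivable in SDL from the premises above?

F(archive_backup) at premise 8 means O(¬archive_backup).
From O(¬archive_backup) and premise 5, O(¬archive_backup → log_log), we obtain O(log_log).
The contrapositive of premise 2 (O(¬sign_waiver → ¬log_log)) is O(log_log → sign_waiver), and O(log_log) is already established, so O(sign_waiver).
Premise 6 is O(¬audit_deed → ¬sign_waiver); contrapositively O(sign_waiver → audit_deed). Since O(sign_waiver) holds, K gives O(audit_deed).
From O(audit_deed) and premise 4, O(audit_deed → ¬evacuate), we obtain O(¬evacuate).
Applying K to premise 3 (O(¬evacuate → ¬inspect_record)) and O(¬evacuate) yields O(¬inspect_record).
Premises 1, 7 do not contribute to this derivation.
So O(¬inspect_record) holds, i.e. F(inspect_record). The claim follows.

Yes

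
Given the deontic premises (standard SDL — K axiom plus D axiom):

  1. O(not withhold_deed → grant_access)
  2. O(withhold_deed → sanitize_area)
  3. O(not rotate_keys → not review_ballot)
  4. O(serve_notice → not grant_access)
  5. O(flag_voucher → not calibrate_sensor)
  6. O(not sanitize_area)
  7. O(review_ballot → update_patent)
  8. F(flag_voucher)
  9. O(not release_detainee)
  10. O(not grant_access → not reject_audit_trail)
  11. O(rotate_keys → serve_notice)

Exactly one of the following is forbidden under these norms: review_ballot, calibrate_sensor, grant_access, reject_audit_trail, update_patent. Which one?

From premise 6 we have O(not sanitize_area).
Premise 2 is O(withhold_deed → sanitize_area); contrapositively O(not sanitize_area → not withhold_deed). Since O(not sanitize_area) holds, K gives O(not withhold_deed).
Premise 1 is O(not withhold_deed → grant_access); since O(not withhold_deed), deontic closure gives O(grant_access).
The contrapositive of premise 4 (O(serve_notice → not grant_access)) is O(grant_access → not serve_notice), and O(grant_access) is already established, so O(not serve_notice).
Premise 11 is O(rotate_keys → serve_notice); contrapositively O(not serve_notice → not rotate_keys). Since O(not serve_notice) holds, K gives O(not rotate_keys).
With premise 3, O(not rotate_keys → not review_ballot), the K-axiom yields O(not review_ballot).
So O(not review_ballot) holds, i.e. review_ballot is forbidden. None of the other listed options is forbidden under the premises.

review_ballot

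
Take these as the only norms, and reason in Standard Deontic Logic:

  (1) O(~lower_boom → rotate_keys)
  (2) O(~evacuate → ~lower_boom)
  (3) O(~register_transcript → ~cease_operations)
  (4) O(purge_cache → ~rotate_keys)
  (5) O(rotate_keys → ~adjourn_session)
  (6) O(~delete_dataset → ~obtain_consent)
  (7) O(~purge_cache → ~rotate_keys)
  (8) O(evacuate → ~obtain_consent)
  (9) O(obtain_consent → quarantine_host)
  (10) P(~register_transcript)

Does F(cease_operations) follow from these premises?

Premise 3 is O(~register_transcript → ~cease_operations), but O(~register_transcript) is not derivable from the premises (the permission P(~register_transcript) asserts only ~O(register_transcript), not O(~register_transcript)), so it does not yield O(~cease_operations).
No other premise forces O(~cease_operations). An ideal world satisfying every premise can still have cease_operations true, so F(cease_operations) is not derivable.

No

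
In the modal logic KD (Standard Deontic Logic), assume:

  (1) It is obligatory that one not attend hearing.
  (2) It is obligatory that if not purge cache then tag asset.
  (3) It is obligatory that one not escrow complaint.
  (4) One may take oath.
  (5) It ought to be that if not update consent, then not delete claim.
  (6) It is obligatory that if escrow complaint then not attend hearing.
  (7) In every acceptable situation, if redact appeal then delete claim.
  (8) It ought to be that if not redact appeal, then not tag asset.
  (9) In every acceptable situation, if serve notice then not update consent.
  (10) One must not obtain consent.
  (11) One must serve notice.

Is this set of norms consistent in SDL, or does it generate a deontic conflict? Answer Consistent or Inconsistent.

Consistent

Premise 6 is O(escrow_complaint → ¬attend_hearing); even if O(¬attend_hearing) held, inferring O(escrow_complaint) would be affirming the consequent — invalid.
So O(escrow_complaint) is not derivable, and the apparent clash with O(¬escrow_complaint) does not arise.
A world satisfying every obligation exists (e.g. attend_hearing=false, delete_claim=false, escrow_complaint=false, obtain_consent=false, purge_cache=true, redact_appeal=false, serve_notice=true, tag_asset=false, take_oath=false, update_consent=false); no atom is both obligatory and forbidden, so the set is consistent.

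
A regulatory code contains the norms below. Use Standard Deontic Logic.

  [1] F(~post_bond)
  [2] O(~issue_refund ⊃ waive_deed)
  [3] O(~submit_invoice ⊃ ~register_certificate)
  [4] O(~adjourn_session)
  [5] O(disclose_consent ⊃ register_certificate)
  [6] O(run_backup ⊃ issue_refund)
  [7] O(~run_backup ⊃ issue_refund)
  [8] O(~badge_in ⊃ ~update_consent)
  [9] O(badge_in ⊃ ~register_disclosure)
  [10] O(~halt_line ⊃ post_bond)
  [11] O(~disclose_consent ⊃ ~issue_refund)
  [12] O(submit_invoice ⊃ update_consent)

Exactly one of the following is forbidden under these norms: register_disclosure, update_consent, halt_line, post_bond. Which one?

register_disclosure

Premises 7 and 6 are O(~run_backup ⊃ issue_refund) and O(run_backup ⊃ issue_refund); every ideal world satisfies ~run_backup or run_backup, so in either case issue_refund holds — hence O(issue_refund).
Premise 11, O(~disclose_consent ⊃ ~issue_refund), contraposes to O(issue_refund ⊃ disclose_consent); with O(issue_refund) we get O(disclose_consent).
Premise 5 is O(disclose_consent ⊃ register_certificate); since O(disclose_consent), deontic closure gives O(register_certificate).
Premise 3, O(~submit_invoice ⊃ ~register_certificate), contraposes to O(register_certificate ⊃ submit_invoice); with O(register_certificate) we get O(submit_invoice).
From O(submit_invoice) and premise 12, O(submit_invoice ⊃ update_consent), we obtain O(update_consent).
The contrapositive of premise 8 (O(~badge_in ⊃ ~update_consent)) is O(update_consent ⊃ badge_in), and O(update_consent) is already established, so O(badge_in).
With premise 9, O(badge_in ⊃ ~register_disclosure), the K-axiom yields O(~register_disclosure).
So O(~register_disclosure) holds, i.e. register_disclosure is forbidden. None of the other listed options is forbidden under the premises.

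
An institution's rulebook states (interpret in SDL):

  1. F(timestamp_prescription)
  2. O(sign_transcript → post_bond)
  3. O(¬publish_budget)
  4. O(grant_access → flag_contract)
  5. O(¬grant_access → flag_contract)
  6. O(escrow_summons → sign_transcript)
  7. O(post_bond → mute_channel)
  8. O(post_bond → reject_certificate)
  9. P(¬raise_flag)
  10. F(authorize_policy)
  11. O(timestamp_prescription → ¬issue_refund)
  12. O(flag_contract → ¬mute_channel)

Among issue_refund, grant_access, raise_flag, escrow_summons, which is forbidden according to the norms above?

escrow_summons

Premises 5 and 4 are O(¬grant_access → flag_contract) and O(grant_access → flag_contract); every ideal world satisfies ¬grant_access or grant_access, so in either case flag_contract holds — hence O(flag_contract).
Applying K to premise 12 (O(flag_contract → ¬mute_channel)) and O(flag_contract) yields O(¬mute_channel).
Premise 7, O(post_bond → mute_channel), contraposes to O(¬mute_channel → ¬post_bond); with O(¬mute_channel) we get O(¬post_bond).
Premise 2, O(sign_transcript → post_bond), contraposes to O(¬post_bond → ¬sign_transcript); with O(¬post_bond) we get O(¬sign_transcript).
Premise 6 is O(escrow_summons → sign_transcript); contrapositively O(¬sign_transcript → ¬escrow_summons). Since O(¬sign_transcript) holds, K gives O(¬escrow_summons).
So O(¬escrow_summons) holds, i.e. escrow_summons is forbidden. None of the other listed options is forbidden under the premises.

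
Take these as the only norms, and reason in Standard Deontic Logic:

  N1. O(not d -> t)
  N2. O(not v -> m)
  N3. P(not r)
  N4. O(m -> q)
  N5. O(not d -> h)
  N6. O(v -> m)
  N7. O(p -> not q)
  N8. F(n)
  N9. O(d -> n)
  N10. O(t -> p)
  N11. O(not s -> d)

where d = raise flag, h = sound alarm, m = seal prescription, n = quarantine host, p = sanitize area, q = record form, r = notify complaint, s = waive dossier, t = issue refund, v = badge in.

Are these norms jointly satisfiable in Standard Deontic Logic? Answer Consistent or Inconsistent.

Premises 2 and 6 cover both cases: O(not v -> m) and O(v -> m). Since not v ∨ v is a tautology, O(m) follows.
Premise 4 is O(m -> q); since O(m), deontic closure gives O(q).
Premise 7 is O(p -> not q); contrapositively O(q -> not p). Since O(q) holds, K gives O(not p).
The contrapositive of premise 10 (O(t -> p)) is O(not p -> not t), and O(not p) is already established, so O(not t).
The contrapositive of premise 1 (O(not d -> t)) is O(not t -> d), and O(not t) is already established, so O(d).
From O(d) and premise 9, O(d -> n), we obtain O(n).
But premise 8, F(n), means O(not n).
We now have both O(n) and O(not n) — n is simultaneously obligatory and forbidden, violating the D-axiom.

Inconsistent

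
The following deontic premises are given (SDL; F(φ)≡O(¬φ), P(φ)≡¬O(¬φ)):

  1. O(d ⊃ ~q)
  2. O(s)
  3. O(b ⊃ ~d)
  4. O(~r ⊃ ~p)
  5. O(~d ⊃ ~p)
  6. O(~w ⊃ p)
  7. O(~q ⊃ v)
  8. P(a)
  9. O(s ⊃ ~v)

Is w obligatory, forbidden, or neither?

Premise 2 states O(s) outright.
Premise 9 is O(s ⊃ ~v); since O(s), deontic closure gives O(~v).
The contrapositive of premise 7 (O(~q ⊃ v)) is O(~v ⊃ q), and O(~v) is already established, so O(q).
Premise 1, O(d ⊃ ~q), contraposes to O(q ⊃ ~d); with O(q) we get O(~d).
With premise 5, O(~d ⊃ ~p), the K-axiom yields O(~p).
Premise 6 is O(~w ⊃ p); contrapositively O(~p ⊃ w). Since O(~p) holds, K gives O(w).
Premises 3, 4, 8 do not contribute to this derivation.
Hence w is obligatory.

Obligatory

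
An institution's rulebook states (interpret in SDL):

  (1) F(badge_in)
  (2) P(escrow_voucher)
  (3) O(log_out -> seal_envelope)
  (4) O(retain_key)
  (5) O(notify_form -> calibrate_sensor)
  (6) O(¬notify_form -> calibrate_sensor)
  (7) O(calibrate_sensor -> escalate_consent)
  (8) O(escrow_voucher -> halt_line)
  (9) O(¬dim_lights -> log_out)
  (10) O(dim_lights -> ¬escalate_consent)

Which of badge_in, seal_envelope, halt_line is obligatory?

By case analysis on notify_form: premise 5 gives O(notify_form -> calibrate_sensor) and premise 6 gives O(¬notify_form -> calibrate_sensor), so O(calibrate_sensor) either way.
With premise 7, O(calibrate_sensor -> escalate_consent), the K-axiom yields O(escalate_consent).
The contrapositive of premise 10 (O(dim_lights -> ¬escalate_consent)) is O(escalate_consent -> ¬dim_lights), and O(escalate_consent) is already established, so O(¬dim_lights).
Premise 9 is O(¬dim_lights -> log_out); since O(¬dim_lights), deontic closure gives O(log_out).
Applying K to premise 3 (O(log_out -> seal_envelope)) and O(log_out) yields O(seal_envelope).
So O(seal_envelope) holds — seal_envelope is obligatory. None of the other listed options is made obligatory by any chain of premises.

seal_envelope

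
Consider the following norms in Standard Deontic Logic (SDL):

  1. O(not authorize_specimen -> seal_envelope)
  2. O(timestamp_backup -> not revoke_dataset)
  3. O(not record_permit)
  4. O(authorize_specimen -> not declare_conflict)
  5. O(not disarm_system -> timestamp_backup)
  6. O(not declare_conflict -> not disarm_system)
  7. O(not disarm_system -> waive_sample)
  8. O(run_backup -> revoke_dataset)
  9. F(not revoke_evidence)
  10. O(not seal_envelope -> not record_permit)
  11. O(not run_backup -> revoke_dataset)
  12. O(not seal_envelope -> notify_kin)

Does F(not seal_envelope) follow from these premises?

Premises 8 and 11 cover both cases: O(run_backup -> revoke_dataset) and O(not run_backup -> revoke_dataset). Since run_backup ∨ not run_backup is a tautology, O(revoke_dataset) follows.
Premise 2, O(timestamp_backup -> not revoke_dataset), contraposes to O(revoke_dataset -> not timestamp_backup); with O(revoke_dataset) we get O(not timestamp_backup).
Premise 5, O(not disarm_system -> timestamp_backup), contraposes to O(not timestamp_backup -> disarm_system); with O(not timestamp_backup) we get O(disarm_system).
Premise 6 is O(not declare_conflict -> not disarm_system); contrapositively O(disarm_system -> declare_conflict). Since O(disarm_system) holds, K gives O(declare_conflict).
Premise 4, O(authorize_specimen -> not declare_conflict), contraposes to O(declare_conflict -> not authorize_specimen); with O(declare_conflict) we get O(not authorize_specimen).
With premise 1, O(not authorize_specimen -> seal_envelope), the K-axiom yields O(seal_envelope).
Premises 3, 7, 9, 10, 12 do not contribute to this derivation.
So O(seal_envelope) holds, i.e. F(not seal_envelope). The claim follows.

Yes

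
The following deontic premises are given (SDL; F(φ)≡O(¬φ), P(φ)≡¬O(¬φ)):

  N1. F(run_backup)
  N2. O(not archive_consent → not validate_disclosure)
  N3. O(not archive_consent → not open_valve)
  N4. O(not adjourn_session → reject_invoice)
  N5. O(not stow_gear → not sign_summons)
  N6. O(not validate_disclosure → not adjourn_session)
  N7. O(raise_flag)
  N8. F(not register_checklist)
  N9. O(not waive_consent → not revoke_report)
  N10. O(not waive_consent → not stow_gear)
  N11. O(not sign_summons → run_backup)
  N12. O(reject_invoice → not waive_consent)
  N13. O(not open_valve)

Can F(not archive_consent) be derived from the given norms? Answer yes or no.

F(run_backup) at premise 1 means O(not run_backup).
Premise 11 is O(not sign_summons → run_backup); contrapositively O(not run_backup → sign_summons). Since O(not run_backup) holds, K gives O(sign_summons).
Premise 5, O(not stow_gear → not sign_summons), contraposes to O(sign_summons → stow_gear); with O(sign_summons) we get O(stow_gear).
Premise 10, O(not waive_consent → not stow_gear), contraposes to O(stow_gear → waive_consent); with O(stow_gear) we get O(waive_consent).
The contrapositive of premise 12 (O(reject_invoice → not waive_consent)) is O(waive_consent → not reject_invoice), and O(waive_consent) is already established, so O(not reject_invoice).
Premise 4 is O(not adjourn_session → reject_invoice); contrapositively O(not reject_invoice → adjourn_session). Since O(not reject_invoice) holds, K gives O(adjourn_session).
Premise 6, O(not validate_disclosure → not adjourn_session), contraposes to O(adjourn_session → validate_disclosure); with O(adjourn_session) we get O(validate_disclosure).
Premise 2, O(not archive_consent → not validate_disclosure), contraposes to O(validate_disclosure → archive_consent); with O(validate_disclosure) we get O(archive_consent).
Premises 3, 7, 8, 9, 13 do not contribute to this derivation.
So O(archive_consent) holds, i.e. F(not archive_consent). The claim follows.

Yes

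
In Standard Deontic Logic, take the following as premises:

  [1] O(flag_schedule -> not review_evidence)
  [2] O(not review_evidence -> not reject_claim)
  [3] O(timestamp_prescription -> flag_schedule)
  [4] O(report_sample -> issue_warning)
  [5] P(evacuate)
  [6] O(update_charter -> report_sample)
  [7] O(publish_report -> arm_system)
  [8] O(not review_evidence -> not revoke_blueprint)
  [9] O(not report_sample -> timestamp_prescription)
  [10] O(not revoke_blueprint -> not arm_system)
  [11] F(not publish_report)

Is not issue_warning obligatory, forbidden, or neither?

F(not publish_report) at premise 11 means O(publish_report).
Premise 7 is O(publish_report -> arm_system); since O(publish_report), deontic closure gives O(arm_system).
The contrapositive of premise 10 (O(not revoke_blueprint -> not arm_system)) is O(arm_system -> revoke_blueprint), and O(arm_system) is already established, so O(revoke_blueprint).
Premise 8, O(not review_evidence -> not revoke_blueprint), contraposes to O(revoke_blueprint -> review_evidence); with O(revoke_blueprint) we get O(review_evidence).
The contrapositive of premise 1 (O(flag_schedule -> not review_evidence)) is O(review_evidence -> not flag_schedule), and O(review_evidence) is already established, so O(not flag_schedule).
The contrapositive of premise 3 (O(timestamp_prescription -> flag_schedule)) is O(not flag_schedule -> not timestamp_prescription), and O(not flag_schedule) is already established, so O(not timestamp_prescription).
Premise 9 is O(not report_sample -> timestamp_prescription); contrapositively O(not timestamp_prescription -> report_sample). Since O(not timestamp_prescription) holds, K gives O(report_sample).
Premise 4 is O(report_sample -> issue_warning); since O(report_sample), deontic closure gives O(issue_warning).
Premises 2, 5, 6 do not contribute to this derivation.
Thus O(issue_warning), which is F(not issue_warning): not issue_warning is forbidden.

Forbidden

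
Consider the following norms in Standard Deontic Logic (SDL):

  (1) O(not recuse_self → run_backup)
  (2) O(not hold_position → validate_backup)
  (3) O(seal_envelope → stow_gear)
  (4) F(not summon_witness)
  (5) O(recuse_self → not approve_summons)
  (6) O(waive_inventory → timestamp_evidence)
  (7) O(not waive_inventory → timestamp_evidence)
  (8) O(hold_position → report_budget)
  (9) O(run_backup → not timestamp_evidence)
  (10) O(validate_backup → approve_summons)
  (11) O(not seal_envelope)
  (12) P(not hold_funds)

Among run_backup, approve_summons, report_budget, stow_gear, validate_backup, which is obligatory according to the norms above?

Premises 7 and 6 cover both cases: O(not waive_inventory → timestamp_evidence) and O(waive_inventory → timestamp_evidence). Since not waive_inventory ∨ waive_inventory is a tautology, O(timestamp_evidence) follows.
Premise 9, O(run_backup → not timestamp_evidence), contraposes to O(timestamp_evidence → not run_backup); with O(timestamp_evidence) we get O(not run_backup).
Premise 1 is O(not recuse_self → run_backup); contrapositively O(not run_backup → recuse_self). Since O(not run_backup) holds, K gives O(recuse_self).
Premise 5 is O(recuse_self → not approve_summons); since O(recuse_self), deontic closure gives O(not approve_summons).
The contrapositive of premise 10 (O(validate_backup → approve_summons)) is O(not approve_summons → not validate_backup), and O(not approve_summons) is already established, so O(not validate_backup).
Premise 2 is O(not hold_position → validate_backup); contrapositively O(not validate_backup → hold_position). Since O(not validate_backup) holds, K gives O(hold_position).
Premise 8 is O(hold_position → report_budget); since O(hold_position), deontic closure gives O(report_budget).
So O(report_budget) holds — report_budget is obligatory. None of the other listed options is made obligatory by any chain of premises.

report_budget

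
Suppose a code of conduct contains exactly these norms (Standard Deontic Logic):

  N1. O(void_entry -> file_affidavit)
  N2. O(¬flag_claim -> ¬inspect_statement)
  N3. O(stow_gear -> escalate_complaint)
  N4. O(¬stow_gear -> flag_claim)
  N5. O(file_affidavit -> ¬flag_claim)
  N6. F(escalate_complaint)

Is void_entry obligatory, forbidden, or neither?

Forbidden

F(escalate_complaint) at premise 6 means O(¬escalate_complaint).
Premise 3 is O(stow_gear -> escalate_complaint); contrapositively O(¬escalate_complaint -> ¬stow_gear). Since O(¬escalate_complaint) holds, K gives O(¬stow_gear).
Premise 4 is O(¬stow_gear -> flag_claim); since O(¬stow_gear), deontic closure gives O(flag_claim).
Premise 5, O(file_affidavit -> ¬flag_claim), contraposes to O(flag_claim -> ¬file_affidavit); with O(flag_claim) we get O(¬file_affidavit).
The contrapositive of premise 1 (O(void_entry -> file_affidavit)) is O(¬file_affidavit -> ¬void_entry), and O(¬file_affidavit) is already established, so O(¬void_entry).
Premise 2 does not contribute to this derivation.
Thus O(¬void_entry), which is F(void_entry): void_entry is forbidden.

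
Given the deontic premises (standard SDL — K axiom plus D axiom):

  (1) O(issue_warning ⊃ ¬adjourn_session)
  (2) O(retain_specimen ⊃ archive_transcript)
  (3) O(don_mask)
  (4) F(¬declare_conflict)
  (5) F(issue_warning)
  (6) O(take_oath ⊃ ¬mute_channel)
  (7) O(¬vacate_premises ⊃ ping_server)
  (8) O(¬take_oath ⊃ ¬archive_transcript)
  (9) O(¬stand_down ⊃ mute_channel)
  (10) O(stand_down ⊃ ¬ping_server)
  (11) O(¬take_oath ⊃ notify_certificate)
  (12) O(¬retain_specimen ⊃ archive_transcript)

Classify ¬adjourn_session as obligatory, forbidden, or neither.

Premise 1 is O(issue_warning ⊃ ¬adjourn_session), but O(issue_warning) is not derivable from the premises, so it does not yield O(¬adjourn_session).
No premise or chain of K-axiom applications forces O(¬adjourn_session), and none forces O(adjourn_session). So ¬adjourn_session is neither obligatory nor forbidden under these norms.

Neither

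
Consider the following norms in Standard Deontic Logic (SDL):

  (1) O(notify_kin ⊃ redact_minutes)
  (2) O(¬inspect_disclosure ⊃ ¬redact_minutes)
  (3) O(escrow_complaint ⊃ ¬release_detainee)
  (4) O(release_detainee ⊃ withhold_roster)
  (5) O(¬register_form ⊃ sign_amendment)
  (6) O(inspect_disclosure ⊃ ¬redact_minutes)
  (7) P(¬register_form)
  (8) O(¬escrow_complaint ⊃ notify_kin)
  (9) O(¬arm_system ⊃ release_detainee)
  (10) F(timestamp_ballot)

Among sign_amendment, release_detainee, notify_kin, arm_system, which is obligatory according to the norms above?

arm_system

By case analysis on inspect_disclosure: premise 6 gives O(inspect_disclosure ⊃ ¬redact_minutes) and premise 2 gives O(¬inspect_disclosure ⊃ ¬redact_minutes), so O(¬redact_minutes) either way.
Premise 1, O(notify_kin ⊃ redact_minutes), contraposes to O(¬redact_minutes ⊃ ¬notify_kin); with O(¬redact_minutes) we get O(¬notify_kin).
Premise 8 is O(¬escrow_complaint ⊃ notify_kin); contrapositively O(¬notify_kin ⊃ escrow_complaint). Since O(¬notify_kin) holds, K gives O(escrow_complaint).
From O(escrow_complaint) and premise 3, O(escrow_complaint ⊃ ¬release_detainee), we obtain O(¬release_detainee).
The contrapositive of premise 9 (O(¬arm_system ⊃ release_detainee)) is O(¬release_detainee ⊃ arm_system), and O(¬release_detainee) is already established, so O(arm_system).
So O(arm_system) holds — arm_system is obligatory. None of the other listed options is made obligatory by any chain of premises.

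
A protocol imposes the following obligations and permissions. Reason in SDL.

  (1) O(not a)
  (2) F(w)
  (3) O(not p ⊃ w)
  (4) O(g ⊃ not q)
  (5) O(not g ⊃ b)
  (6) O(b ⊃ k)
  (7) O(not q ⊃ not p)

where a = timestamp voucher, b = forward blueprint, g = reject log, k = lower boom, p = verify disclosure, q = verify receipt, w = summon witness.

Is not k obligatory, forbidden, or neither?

Premise 2 is F(w), i.e. O(not w).
Premise 3, O(not p ⊃ w), contraposes to O(not w ⊃ p); with O(not w) we get O(p).
Premise 7 is O(not q ⊃ not p); contrapositively O(p ⊃ q). Since O(p) holds, K gives O(q).
The contrapositive of premise 4 (O(g ⊃ not q)) is O(q ⊃ not g), and O(q) is already established, so O(not g).
From O(not g) and premise 5, O(not g ⊃ b), we obtain O(b).
From O(b) and premise 6, O(b ⊃ k), we obtain O(k).
Premise 1 does not contribute to this derivation.
Thus O(k), which is F(not k): not k is forbidden.

Forbidden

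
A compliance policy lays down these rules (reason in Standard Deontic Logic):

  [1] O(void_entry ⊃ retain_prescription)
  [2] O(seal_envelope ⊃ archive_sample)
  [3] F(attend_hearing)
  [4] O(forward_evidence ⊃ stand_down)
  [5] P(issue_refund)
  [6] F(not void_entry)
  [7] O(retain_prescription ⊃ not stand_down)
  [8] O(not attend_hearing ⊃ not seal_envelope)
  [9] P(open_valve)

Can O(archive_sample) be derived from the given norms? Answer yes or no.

Premise 2 is O(seal_envelope ⊃ archive_sample), but O(seal_envelope) is not derivable from the premises, so it does not yield O(archive_sample).
No other premise forces O(archive_sample). An ideal world satisfying every premise can still have archive_sample false, so O(archive_sample) is not derivable.

No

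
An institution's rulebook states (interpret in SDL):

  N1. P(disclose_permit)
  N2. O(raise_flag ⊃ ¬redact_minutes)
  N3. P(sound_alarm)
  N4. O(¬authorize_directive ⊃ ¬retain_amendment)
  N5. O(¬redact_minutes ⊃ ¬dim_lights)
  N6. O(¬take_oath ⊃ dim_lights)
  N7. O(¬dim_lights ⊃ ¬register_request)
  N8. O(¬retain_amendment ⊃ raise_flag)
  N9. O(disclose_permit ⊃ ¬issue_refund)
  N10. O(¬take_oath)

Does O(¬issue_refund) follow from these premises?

No

Premise 9 is O(disclose_permit ⊃ ¬issue_refund), but O(disclose_permit) is not derivable from the premises (the permission P(disclose_permit) asserts only ¬O(¬disclose_permit), not O(disclose_permit)), so it does not yield O(¬issue_refund).
No other premise forces O(¬issue_refund). An ideal world satisfying every premise can still have ¬issue_refund false, so O(¬issue_refund) is not derivable.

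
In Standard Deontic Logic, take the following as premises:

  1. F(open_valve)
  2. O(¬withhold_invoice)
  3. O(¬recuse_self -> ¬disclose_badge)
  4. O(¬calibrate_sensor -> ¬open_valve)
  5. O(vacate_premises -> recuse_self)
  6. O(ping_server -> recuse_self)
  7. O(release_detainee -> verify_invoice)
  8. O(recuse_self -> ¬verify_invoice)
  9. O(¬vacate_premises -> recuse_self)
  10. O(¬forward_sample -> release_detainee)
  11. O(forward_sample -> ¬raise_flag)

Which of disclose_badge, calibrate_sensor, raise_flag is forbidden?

raise_flag

Premises 5 and 9 are O(vacate_premises -> recuse_self) and O(¬vacate_premises -> recuse_self); every ideal world satisfies vacate_premises or ¬vacate_premises, so in either case recuse_self holds — hence O(recuse_self).
Applying K to premise 8 (O(recuse_self -> ¬verify_invoice)) and O(recuse_self) yields O(¬verify_invoice).
The contrapositive of premise 7 (O(release_detainee -> verify_invoice)) is O(¬verify_invoice -> ¬release_detainee), and O(¬verify_invoice) is already established, so O(¬release_detainee).
Premise 10, O(¬forward_sample -> release_detainee), contraposes to O(¬release_detainee -> forward_sample); with O(¬release_detainee) we get O(forward_sample).
Applying K to premise 11 (O(forward_sample -> ¬raise_flag)) and O(forward_sample) yields O(¬raise_flag).
So O(¬raise_flag) holds, i.e. raise_flag is forbidden. None of the other listed options is forbidden under the premises.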